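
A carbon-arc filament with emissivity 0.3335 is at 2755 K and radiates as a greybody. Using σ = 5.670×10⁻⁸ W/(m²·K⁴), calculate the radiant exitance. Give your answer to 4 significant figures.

Stefan–Boltzmann: I = εσT⁴ = 0.3335 × 5.670×10⁻⁸ × (2755)⁴ = 1.089×10⁶ W/m².

I ≈ 1.089×10⁶ W/m²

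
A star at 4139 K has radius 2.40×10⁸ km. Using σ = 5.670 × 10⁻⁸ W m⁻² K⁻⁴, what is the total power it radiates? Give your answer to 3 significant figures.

P ≈ 1.20×10³¹ W

Surface area A = 4πR² = 4π(2.40×10¹¹ m)² = 7.23823×10²³ m².
P = σAT⁴ = 5.670×10⁻⁸ × 7.23823×10²³ × (4139)⁴ = 1.20×10³¹ W.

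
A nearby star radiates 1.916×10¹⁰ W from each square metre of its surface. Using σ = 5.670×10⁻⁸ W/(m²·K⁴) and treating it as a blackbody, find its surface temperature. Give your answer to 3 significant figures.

T ≈ 2.41×10⁴ K

I = σT⁴, so T = (I/σ)^(1/4) = (1.916×10¹⁰/(5.670×10⁻⁸))^(1/4) = 2.41×10⁴ K.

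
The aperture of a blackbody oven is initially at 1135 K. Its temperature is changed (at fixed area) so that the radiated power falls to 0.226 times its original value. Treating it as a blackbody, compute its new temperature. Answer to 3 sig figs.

T₂ ≈ 783 K

P ∝ T⁴, so T₂/T₁ = (P₂/P₁)^(1/4) = (0.226)^(1/4) = 0.689489.
T₂ = 1135 × 0.689489 = 783 K.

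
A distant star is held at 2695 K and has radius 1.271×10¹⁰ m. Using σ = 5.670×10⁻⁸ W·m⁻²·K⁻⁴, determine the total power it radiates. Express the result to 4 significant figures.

P ≈ 6.072×10²⁷ W

Surface area A = 4πR² = 4π(1.271×10¹⁰ m)² = 2.03002×10²¹ m².
P = σAT⁴ = 5.670×10⁻⁸ × 2.03002×10²¹ × (2695)⁴ = 6.072×10²⁷ W.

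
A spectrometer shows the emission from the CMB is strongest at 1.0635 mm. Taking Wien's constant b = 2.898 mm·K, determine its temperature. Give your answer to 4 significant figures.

T ≈ 2.725 K

Wien's law gives T = b/λ_max = (2.898×10⁻³ m·K)/(1.0635×10⁻³ m) = 2.725 K.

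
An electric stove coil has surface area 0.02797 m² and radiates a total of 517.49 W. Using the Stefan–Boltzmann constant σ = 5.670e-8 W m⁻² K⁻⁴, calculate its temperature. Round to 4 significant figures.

T ≈ 755.8 K

Area A = 0.02797 m².
P = σAT⁴ ⇒ T = (P/(σA))^(1/4) = (517.49/(5.670×10⁻⁸×0.02797))^(1/4) = 755.8 K.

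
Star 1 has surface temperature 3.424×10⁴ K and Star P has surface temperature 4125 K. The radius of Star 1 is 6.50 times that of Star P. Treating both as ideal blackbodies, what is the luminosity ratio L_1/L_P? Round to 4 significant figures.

L_1/L_P ≈ 2.006×10⁵

L ∝ R²T⁴, so L_1/L_P = (R_1/R_P)²(T_1/T_P)⁴ = (6.50)² × (3.424×10⁴/4125)⁴ = 42.25 × 4747.22 = 2.006×10⁵.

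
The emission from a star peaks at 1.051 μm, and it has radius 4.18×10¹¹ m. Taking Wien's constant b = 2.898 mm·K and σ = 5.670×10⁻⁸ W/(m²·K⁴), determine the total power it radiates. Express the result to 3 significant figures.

Wien's law: T = b/λ_max = 2.898×10⁻³/1.051×10⁻⁶ = 2757.37 K.
Surface area A = 4πR² = 4π(4.18×10¹¹ m)² = 2.19565×10²⁴ m².
Then P = σAT⁴ = 5.670×10⁻⁸×2.19565×10²⁴×(2757.37)⁴ = 7.20×10³⁰ W.

P ≈ 7.20×10³⁰ W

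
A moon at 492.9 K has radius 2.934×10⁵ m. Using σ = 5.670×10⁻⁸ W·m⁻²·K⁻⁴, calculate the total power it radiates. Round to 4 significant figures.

Surface area A = 4πR² = 4π(2.934×10⁵ m)² = 1.08176×10¹² m².
P = σAT⁴ = 5.670×10⁻⁸ × 1.08176×10¹² × (492.9)⁴ = 3.620×10¹⁵ W.

P ≈ 3.620×10¹⁵ W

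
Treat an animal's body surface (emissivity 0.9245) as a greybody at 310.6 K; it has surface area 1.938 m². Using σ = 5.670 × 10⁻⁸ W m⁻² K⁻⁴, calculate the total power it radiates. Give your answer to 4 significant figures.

P ≈ 945.5 W

Area A = 1.938 m².
P = εσAT⁴ = 0.9245 × 5.670×10⁻⁸ × 1.938 × (310.6)⁴ = 945.5 W.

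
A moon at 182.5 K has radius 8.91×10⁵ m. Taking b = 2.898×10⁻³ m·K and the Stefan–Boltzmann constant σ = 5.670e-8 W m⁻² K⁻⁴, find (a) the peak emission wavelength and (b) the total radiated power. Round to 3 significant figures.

(a) λ_max = b/T = 2.898×10⁻³/182.5 = 1.588×10⁻⁵ m = 15.9 μm.
Surface area A = 4πR² = 4π(8.91×10⁵ m)² = 9.97620×10¹² m².
(b) P = σAT⁴ = 5.670×10⁻⁸×9.97620×10¹²×(182.5)⁴ = 6.27×10¹⁴ W.

λ_max ≈ 15.9 μm; P ≈ 6.27×10¹⁴ W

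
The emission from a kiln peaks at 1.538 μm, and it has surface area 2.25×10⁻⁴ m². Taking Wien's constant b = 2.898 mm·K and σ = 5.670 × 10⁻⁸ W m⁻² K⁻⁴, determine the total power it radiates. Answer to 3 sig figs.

Wien's law: T = b/λ_max = 2.898×10⁻³/1.538×10⁻⁶ = 1884.27 K.
Area A = 2.25×10⁻⁴ m².
Then P = σAT⁴ = 5.670×10⁻⁸×2.25×10⁻⁴×(1884.27)⁴ = 161 W.

P ≈ 161 W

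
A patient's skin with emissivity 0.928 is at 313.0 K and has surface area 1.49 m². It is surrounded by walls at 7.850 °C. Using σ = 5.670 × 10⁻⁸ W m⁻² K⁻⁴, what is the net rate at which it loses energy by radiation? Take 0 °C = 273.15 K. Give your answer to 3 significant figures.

Net loss ≈ 264 W

Surroundings: T = 7.850 °C + 273.15 = 281.000 K.
Area A = 1.49 m².
Net radiated power P_net = εσA(T⁴ − T₀⁴) = 0.928×5.670×10⁻⁸×1.49×(313.0⁴ − 281.000⁴).
T⁴ − T₀⁴ = 9.59792×10⁹ − 6.23484×10⁹ = 3.36308×10⁹ K⁴, so P_net = 264 W.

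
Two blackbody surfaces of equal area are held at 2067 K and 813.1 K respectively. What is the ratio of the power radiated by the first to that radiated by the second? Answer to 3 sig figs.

With equal areas, P₁/P₂ = (T₁/T₂)⁴ = (2067/813.1)⁴ = 41.8.

P₁/P₂ ≈ 41.8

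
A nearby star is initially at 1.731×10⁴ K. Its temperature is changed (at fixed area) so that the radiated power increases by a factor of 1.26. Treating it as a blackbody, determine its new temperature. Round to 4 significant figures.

T₂ ≈ 1.834×10⁴ K

P ∝ T⁴, so T₂/T₁ = (P₂/P₁)^(1/4) = (1.26)^(1/4) = 1.05948.
T₂ = 1.731×10⁴ × 1.05948 = 1.834×10⁴ K.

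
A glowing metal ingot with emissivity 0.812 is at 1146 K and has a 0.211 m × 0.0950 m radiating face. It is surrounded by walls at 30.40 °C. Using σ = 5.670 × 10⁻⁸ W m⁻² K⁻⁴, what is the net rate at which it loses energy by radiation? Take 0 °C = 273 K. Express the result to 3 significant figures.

Surroundings: T = 30.40 °C + 273 = 303.40 K.
Area A = 0.211 × 0.0950 = 0.020045 m².
Net radiated power P_net = εσA(T⁴ − T₀⁴) = 0.812×5.670×10⁻⁸×0.020045×(1146⁴ − 303.40⁴).
T⁴ − T₀⁴ = 1.72480×10¹² − 8.47349×10⁹ = 1.71633×10¹² K⁴, so P_net = 1.58×10³ W.

Net loss ≈ 1.58×10³ W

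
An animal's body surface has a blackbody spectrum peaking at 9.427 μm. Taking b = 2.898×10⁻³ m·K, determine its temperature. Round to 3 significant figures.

Wien's law gives T = b/λ_max = (2.898×10⁻³ m·K)/(9.427×10⁻⁶ m) = 307 K.

T ≈ 307 K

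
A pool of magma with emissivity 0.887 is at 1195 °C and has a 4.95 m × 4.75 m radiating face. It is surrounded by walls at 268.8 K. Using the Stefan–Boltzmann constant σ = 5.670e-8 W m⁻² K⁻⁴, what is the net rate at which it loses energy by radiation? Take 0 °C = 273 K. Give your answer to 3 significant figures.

Net loss ≈ 5.49×10⁶ W

T = 1195 °C + 273 = 1468 K.
Area A = 4.95 × 4.75 = 23.5125 m².
Net radiated power P_net = εσA(T⁴ − T₀⁴) = 0.887×5.670×10⁻⁸×23.5125×(1468⁴ − 268.8⁴).
T⁴ − T₀⁴ = 4.64413×10¹² − 5.22056×10⁹ = 4.63891×10¹² K⁴, so P_net = 5.49×10⁶ W.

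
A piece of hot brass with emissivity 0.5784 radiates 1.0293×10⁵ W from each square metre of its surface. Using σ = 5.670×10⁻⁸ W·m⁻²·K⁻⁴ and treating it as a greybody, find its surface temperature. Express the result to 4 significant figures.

I = εσT⁴, so T = (I/εσ)^(1/4) = (1.0293×10⁵/(0.5784×5.670×10⁻⁸))^(1/4) = 1331 K.

T ≈ 1331 K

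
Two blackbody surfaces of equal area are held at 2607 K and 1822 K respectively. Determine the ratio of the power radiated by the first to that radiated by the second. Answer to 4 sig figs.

P₁/P₂ ≈ 4.192

With equal areas, P₁/P₂ = (T₁/T₂)⁴ = (2607/1822)⁴ = 4.192.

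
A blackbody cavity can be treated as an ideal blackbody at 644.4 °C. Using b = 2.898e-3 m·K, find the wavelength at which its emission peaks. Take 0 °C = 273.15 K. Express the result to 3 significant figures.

T = 644.4 °C + 273.15 = 917.55 K.
Wien's displacement law: λ_max = b/T = (2.898×10⁻³ m·K)/(917.55 K) = 3.158×10⁻⁶ m.
That is 3.16 μm, in the infrared range.

λ_max ≈ 3.16 μm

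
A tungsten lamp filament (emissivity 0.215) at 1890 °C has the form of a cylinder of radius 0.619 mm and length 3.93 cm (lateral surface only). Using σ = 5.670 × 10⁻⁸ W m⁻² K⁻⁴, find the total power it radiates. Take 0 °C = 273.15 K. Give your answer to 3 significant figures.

T = 1890 °C + 273.15 = 2163.15 K.
Lateral area A = 2πrL = 2π×6.19×10⁻⁴×0.0393 = 1.52849×10⁻⁴ m².
P = εσAT⁴ = 0.215 × 5.670×10⁻⁸ × 1.52849×10⁻⁴ × (2163.15)⁴ = 40.8 W.

P ≈ 40.8 W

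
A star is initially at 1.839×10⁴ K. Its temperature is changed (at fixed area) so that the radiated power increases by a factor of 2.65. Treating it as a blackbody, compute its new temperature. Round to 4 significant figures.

P ∝ T⁴, so T₂/T₁ = (P₂/P₁)^(1/4) = (2.65)^(1/4) = 1.27588.
T₂ = 1.839×10⁴ × 1.27588 = 2.346×10⁴ K.

T₂ ≈ 2.346×10⁴ K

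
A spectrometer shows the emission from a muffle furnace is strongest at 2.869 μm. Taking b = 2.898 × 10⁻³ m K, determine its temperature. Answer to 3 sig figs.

T ≈ 1.01×10³ K

Wien's law gives T = b/λ_max = (2.898×10⁻³ m·K)/(2.869×10⁻⁶ m) = 1.01×10³ K.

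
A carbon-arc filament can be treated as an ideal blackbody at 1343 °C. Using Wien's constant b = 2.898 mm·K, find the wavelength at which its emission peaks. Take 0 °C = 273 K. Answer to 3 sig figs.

T = 1343 °C + 273 = 1616 K.
Wien's displacement law: λ_max = b/T = (2.898×10⁻³ m·K)/(1616 K) = 1.793×10⁻⁶ m.
That is 1.79×10³ nm, in the infrared range.

λ_max ≈ 1.79×10³ nm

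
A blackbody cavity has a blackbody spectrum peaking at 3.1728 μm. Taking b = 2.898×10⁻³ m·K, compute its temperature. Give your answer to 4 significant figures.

Wien's law gives T = b/λ_max = (2.898×10⁻³ m·K)/(3.1728×10⁻⁶ m) = 913.4 K.

T ≈ 913.4 K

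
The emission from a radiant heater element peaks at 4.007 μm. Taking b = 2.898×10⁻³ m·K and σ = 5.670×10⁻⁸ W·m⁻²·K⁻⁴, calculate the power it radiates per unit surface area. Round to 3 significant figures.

Wien's law: T = b/λ_max = 2.898×10⁻³/4.007×10⁻⁶ = 723.234 K.
Then I = σT⁴ = 5.670×10⁻⁸×(723.234)⁴ = 1.55×10⁴ W/m².

I ≈ 1.55×10⁴ W/m²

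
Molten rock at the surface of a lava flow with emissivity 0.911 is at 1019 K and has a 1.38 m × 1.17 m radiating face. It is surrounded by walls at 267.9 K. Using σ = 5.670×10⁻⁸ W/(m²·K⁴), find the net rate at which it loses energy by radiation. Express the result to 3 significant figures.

Area A = 1.38 × 1.17 = 1.6146 m².
Net radiated power P_net = εσA(T⁴ − T₀⁴) = 0.911×5.670×10⁻⁸×1.6146×(1019⁴ − 267.9⁴).
T⁴ − T₀⁴ = 1.07819×10¹² − 5.15099×10⁹ = 1.07304×10¹² K⁴, so P_net = 8.95×10⁴ W.

Net loss ≈ 8.95×10⁴ W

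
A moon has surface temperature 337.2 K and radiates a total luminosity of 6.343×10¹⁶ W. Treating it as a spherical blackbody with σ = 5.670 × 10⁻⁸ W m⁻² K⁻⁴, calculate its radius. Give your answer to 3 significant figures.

L = 4πR²σT⁴ ⇒ R = √(L/(4πσT⁴)).
σT⁴ = 733.050 W/m², so R = √(6.343×10¹⁶/(4π×733.050)) = 2.62×10⁶ m.

R ≈ 2.62×10⁶ m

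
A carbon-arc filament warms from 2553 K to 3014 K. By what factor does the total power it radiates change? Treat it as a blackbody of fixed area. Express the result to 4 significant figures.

P₂/P₁ ≈ 1.943

P ∝ T⁴, so P₂/P₁ = (T₂/T₁)⁴ = (3014/2553)⁴ = (1.18057)⁴ = 1.943.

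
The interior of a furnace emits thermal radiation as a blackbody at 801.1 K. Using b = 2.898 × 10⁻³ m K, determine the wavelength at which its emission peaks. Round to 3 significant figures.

λ_max ≈ 3.62 μm

Wien's displacement law: λ_max = b/T = (2.898×10⁻³ m·K)/(801.1 K) = 3.618×10⁻⁶ m.
That is 3.62 μm, in the infrared range.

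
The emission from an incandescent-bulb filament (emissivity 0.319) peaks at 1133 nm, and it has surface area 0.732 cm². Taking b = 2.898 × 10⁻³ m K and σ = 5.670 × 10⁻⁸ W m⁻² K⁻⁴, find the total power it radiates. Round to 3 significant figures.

P ≈ 56.7 W

Wien's law: T = b/λ_max = 2.898×10⁻³/1.133×10⁻⁶ = 2557.81 K.
Area A = 0.732 cm² = 7.32×10⁻⁵ m².
Then P = εσAT⁴ = 0.319×5.670×10⁻⁸×7.32×10⁻⁵×(2557.81)⁴ = 56.7 W.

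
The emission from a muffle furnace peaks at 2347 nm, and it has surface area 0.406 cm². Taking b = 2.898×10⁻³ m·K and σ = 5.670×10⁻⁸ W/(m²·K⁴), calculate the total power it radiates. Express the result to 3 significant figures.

Wien's law: T = b/λ_max = 2.898×10⁻³/2.347×10⁻⁶ = 1234.77 K.
Area A = 0.406 cm² = 4.06×10⁻⁵ m².
Then P = σAT⁴ = 5.670×10⁻⁸×4.06×10⁻⁵×(1234.77)⁴ = 5.35 W.

P ≈ 5.35 W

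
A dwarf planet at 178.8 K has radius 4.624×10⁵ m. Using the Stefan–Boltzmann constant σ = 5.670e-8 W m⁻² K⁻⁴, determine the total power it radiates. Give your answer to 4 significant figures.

Surface area A = 4πR² = 4π(4.624×10⁵ m)² = 2.68686×10¹² m².
P = σAT⁴ = 5.670×10⁻⁸ × 2.68686×10¹² × (178.8)⁴ = 1.557×10¹⁴ W.

P ≈ 1.557×10¹⁴ W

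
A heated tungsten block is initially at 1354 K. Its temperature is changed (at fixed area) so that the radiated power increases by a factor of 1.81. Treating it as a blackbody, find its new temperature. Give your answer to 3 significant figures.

T₂ ≈ 1.57×10³ K

P ∝ T⁴, so T₂/T₁ = (P₂/P₁)^(1/4) = (1.81)^(1/4) = 1.15990.
T₂ = 1354 × 1.15990 = 1.57×10³ K.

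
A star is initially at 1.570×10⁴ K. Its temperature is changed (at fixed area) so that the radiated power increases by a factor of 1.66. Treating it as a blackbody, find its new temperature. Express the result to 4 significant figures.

P ∝ T⁴, so T₂/T₁ = (P₂/P₁)^(1/4) = (1.66)^(1/4) = 1.13508.
T₂ = 1.570×10⁴ × 1.13508 = 1.782×10⁴ K.

T₂ ≈ 1.782×10⁴ K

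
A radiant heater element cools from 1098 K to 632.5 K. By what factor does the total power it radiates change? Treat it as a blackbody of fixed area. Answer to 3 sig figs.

P ∝ T⁴, so P₂/P₁ = (T₂/T₁)⁴ = (632.5/1098)⁴ = (0.576047)⁴ = 0.110.

P₂/P₁ ≈ 0.110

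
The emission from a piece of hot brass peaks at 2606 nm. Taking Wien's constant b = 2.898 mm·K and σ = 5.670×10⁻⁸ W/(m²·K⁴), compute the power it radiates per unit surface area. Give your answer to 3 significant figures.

Wien's law: T = b/λ_max = 2.898×10⁻³/2.606×10⁻⁶ = 1112.05 K.
Then I = σT⁴ = 5.670×10⁻⁸×(1112.05)⁴ = 8.67×10⁴ W/m².

I ≈ 8.67×10⁴ W/m²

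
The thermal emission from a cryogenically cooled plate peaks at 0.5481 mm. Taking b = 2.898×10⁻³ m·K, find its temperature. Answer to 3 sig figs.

T ≈ 5.29 K

Wien's law gives T = b/λ_max = (2.898×10⁻³ m·K)/(5.481×10⁻⁴ m) = 5.29 K.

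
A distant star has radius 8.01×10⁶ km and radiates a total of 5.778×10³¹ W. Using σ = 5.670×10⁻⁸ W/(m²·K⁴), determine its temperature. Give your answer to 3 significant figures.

T ≈ 3.35×10⁴ K

Surface area A = 4πR² = 4π(8.01×10⁹ m)² = 8.06260×10²⁰ m².
P = σAT⁴ ⇒ T = (P/(σA))^(1/4) = (5.778×10³¹/(5.670×10⁻⁸×8.06260×10²⁰))^(1/4) = 3.35×10⁴ K.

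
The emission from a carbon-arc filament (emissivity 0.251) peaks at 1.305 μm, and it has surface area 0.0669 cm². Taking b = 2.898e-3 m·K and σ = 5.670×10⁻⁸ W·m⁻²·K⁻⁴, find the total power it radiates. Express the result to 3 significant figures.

Wien's law: T = b/λ_max = 2.898×10⁻³/1.305×10⁻⁶ = 2220.69 K.
Area A = 0.0669 cm² = 6.69×10⁻⁶ m².
Then P = εσAT⁴ = 0.251×5.670×10⁻⁸×6.69×10⁻⁶×(2220.69)⁴ = 2.32 W.

P ≈ 2.32 W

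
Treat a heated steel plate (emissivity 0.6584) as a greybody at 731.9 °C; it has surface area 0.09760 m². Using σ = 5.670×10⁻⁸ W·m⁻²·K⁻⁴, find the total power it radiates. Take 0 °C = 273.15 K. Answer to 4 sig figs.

P ≈ 3718 W

T = 731.9 °C + 273.15 = 1005.05 K.
Area A = 0.09760 m².
P = εσAT⁴ = 0.6584 × 5.670×10⁻⁸ × 0.09760 × (1005.05)⁴ = 3718 W.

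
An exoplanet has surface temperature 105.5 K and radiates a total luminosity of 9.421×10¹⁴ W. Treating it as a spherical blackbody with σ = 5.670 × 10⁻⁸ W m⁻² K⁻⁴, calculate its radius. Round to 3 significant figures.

R ≈ 3.27×10⁶ m

L = 4πR²σT⁴ ⇒ R = √(L/(4πσT⁴)).
σT⁴ = 7.02414 W/m², so R = √(9.421×10¹⁴/(4π×7.02414)) = 3.27×10⁶ m.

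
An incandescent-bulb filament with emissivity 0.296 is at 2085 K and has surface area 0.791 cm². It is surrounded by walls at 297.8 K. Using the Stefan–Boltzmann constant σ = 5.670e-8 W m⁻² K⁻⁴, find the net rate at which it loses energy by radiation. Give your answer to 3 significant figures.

Area A = 0.791 cm² = 7.91×10⁻⁵ m².
Net radiated power P_net = εσA(T⁴ − T₀⁴) = 0.296×5.670×10⁻⁸×7.91×10⁻⁵×(2085⁴ − 297.8⁴).
T⁴ − T₀⁴ = 1.88984×10¹³ − 7.86500×10⁹ = 1.88905×10¹³ K⁴, so P_net = 25.1 W.

Net loss ≈ 25.1 W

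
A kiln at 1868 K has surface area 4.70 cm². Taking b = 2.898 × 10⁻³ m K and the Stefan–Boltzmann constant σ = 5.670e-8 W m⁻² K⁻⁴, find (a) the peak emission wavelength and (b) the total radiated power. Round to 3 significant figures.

(a) λ_max = b/T = 2.898×10⁻³/1868 = 1.551×10⁻⁶ m = 1.55 μm.
Area A = 4.70 cm² = 4.70×10⁻⁴ m².
(b) P = σAT⁴ = 5.670×10⁻⁸×4.70×10⁻⁴×(1868)⁴ = 324 W.

λ_max ≈ 1.55 μm; P ≈ 324 W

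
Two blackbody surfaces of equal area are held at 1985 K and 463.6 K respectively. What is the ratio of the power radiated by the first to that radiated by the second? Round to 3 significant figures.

With equal areas, P₁/P₂ = (T₁/T₂)⁴ = (1985/463.6)⁴ = 336.

P₁/P₂ ≈ 336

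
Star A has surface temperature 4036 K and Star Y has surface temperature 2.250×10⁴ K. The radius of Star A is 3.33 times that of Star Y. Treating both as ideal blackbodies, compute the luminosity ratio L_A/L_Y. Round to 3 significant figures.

L ∝ R²T⁴, so L_A/L_Y = (R_A/R_Y)²(T_A/T_Y)⁴ = (3.33)² × (4036/2.250×10⁴)⁴ = 11.0889 × 1.03532×10⁻³ = 0.0115.

L_A/L_Y ≈ 0.0115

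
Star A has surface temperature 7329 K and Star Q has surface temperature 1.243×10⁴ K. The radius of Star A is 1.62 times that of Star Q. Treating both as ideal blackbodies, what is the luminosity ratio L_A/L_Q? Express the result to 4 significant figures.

L ∝ R²T⁴, so L_A/L_Q = (R_A/R_Q)²(T_A/T_Q)⁴ = (1.62)² × (7329/1.243×10⁴)⁴ = 2.6244 × 0.120863 = 0.3172.

L_A/L_Q ≈ 0.3172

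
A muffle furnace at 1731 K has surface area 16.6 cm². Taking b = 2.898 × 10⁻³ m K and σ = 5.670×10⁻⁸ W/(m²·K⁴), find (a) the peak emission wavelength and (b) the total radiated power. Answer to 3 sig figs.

λ_max ≈ 1.67×10³ nm; P ≈ 845 W

(a) λ_max = b/T = 2.898×10⁻³/1731 = 1.674×10⁻⁶ m = 1.67×10³ nm.
Area A = 16.6 cm² = 1.66×10⁻³ m².
(b) P = σAT⁴ = 5.670×10⁻⁸×1.66×10⁻³×(1731)⁴ = 845 W.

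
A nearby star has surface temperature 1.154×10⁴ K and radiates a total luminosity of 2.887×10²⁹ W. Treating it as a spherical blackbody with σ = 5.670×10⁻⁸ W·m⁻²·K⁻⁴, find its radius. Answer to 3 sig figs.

R ≈ 4.78×10⁹ m

L = 4πR²σT⁴ ⇒ R = √(L/(4πσT⁴)).
σT⁴ = 1.00556×10⁹ W/m², so R = √(2.887×10²⁹/(4π×1.00556×10⁹)) = 4.78×10⁹ m.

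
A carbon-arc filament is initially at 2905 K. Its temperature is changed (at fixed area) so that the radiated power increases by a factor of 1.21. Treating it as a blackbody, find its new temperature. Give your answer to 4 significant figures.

P ∝ T⁴, so T₂/T₁ = (P₂/P₁)^(1/4) = (1.21)^(1/4) = 1.04881.
T₂ = 2905 × 1.04881 = 3047 K.

T₂ ≈ 3047 K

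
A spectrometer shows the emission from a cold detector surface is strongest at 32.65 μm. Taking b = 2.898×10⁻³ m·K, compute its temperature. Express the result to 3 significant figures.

T ≈ 88.8 K

Wien's law gives T = b/λ_max = (2.898×10⁻³ m·K)/(3.265×10⁻⁵ m) = 88.8 K.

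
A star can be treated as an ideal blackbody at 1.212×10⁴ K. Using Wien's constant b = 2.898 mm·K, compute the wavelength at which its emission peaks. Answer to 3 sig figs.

λ_max ≈ 239 nm

Wien's displacement law: λ_max = b/T = (2.898×10⁻³ m·K)/(1.212×10⁴ K) = 2.391×10⁻⁷ m.
That is 239 nm, in the ultraviolet range.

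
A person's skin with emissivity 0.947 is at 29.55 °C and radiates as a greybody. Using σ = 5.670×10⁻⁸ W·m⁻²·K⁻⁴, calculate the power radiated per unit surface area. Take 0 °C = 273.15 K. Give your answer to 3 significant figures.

T = 29.55 °C + 273.15 = 302.70 K.
Stefan–Boltzmann: I = εσT⁴ = 0.947 × 5.670×10⁻⁸ × (302.70)⁴ = 451 W/m².

I ≈ 451 W/m²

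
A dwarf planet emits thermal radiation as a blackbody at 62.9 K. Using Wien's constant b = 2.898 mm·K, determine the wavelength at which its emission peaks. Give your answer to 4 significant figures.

λ_max ≈ 46.07 μm

Wien's displacement law: λ_max = b/T = (2.898×10⁻³ m·K)/(62.9 K) = 4.6073×10⁻⁵ m.
That is 46.07 μm, in the infrared range.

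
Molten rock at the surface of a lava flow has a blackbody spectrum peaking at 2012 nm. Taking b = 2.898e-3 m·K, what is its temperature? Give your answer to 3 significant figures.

T ≈ 1.44×10³ K

Wien's law gives T = b/λ_max = (2.898×10⁻³ m·K)/(2.012×10⁻⁶ m) = 1.44×10³ K.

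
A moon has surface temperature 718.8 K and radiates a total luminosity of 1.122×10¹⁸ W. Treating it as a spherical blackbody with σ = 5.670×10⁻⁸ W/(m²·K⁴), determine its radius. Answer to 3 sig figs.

R ≈ 2.43×10⁶ m

L = 4πR²σT⁴ ⇒ R = √(L/(4πσT⁴)).
σT⁴ = 15136.1 W/m², so R = √(1.122×10¹⁸/(4π×15136.1)) = 2.43×10⁶ m.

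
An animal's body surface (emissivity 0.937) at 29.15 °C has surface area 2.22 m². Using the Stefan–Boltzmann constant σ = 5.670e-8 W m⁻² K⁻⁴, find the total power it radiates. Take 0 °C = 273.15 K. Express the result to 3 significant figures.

P ≈ 985 W

T = 29.15 °C + 273.15 = 302.30 K.
Area A = 2.22 m².
P = εσAT⁴ = 0.937 × 5.670×10⁻⁸ × 2.22 × (302.30)⁴ = 985 W.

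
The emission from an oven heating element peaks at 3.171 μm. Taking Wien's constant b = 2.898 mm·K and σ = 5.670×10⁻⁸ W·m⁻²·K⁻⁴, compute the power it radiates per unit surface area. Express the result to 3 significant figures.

I ≈ 3.96×10⁴ W/m²

Wien's law: T = b/λ_max = 2.898×10⁻³/3.171×10⁻⁶ = 913.907 K.
Then I = σT⁴ = 5.670×10⁻⁸×(913.907)⁴ = 3.96×10⁴ W/m².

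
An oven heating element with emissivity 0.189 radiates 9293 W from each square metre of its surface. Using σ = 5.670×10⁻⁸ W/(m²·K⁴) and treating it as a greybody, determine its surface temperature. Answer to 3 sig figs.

T ≈ 965 K

I = εσT⁴, so T = (I/εσ)^(1/4) = (9293/(0.189×5.670×10⁻⁸))^(1/4) = 965 K.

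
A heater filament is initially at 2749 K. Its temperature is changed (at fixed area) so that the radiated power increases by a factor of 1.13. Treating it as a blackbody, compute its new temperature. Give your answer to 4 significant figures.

P ∝ T⁴, so T₂/T₁ = (P₂/P₁)^(1/4) = (1.13)^(1/4) = 1.03103.
T₂ = 2749 × 1.03103 = 2834 K.

T₂ ≈ 2834 K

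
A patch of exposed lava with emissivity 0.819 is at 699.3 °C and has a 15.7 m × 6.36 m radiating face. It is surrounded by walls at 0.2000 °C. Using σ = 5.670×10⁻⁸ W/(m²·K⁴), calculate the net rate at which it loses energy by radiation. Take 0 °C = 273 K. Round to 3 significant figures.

Net loss ≈ 4.12×10⁶ W

T = 699.3 °C + 273 = 972.3 K.
Surroundings: T = 0.2000 °C + 273 = 273.2000 K.
Area A = 15.7 × 6.36 = 99.852 m².
Net radiated power P_net = εσA(T⁴ − T₀⁴) = 0.819×5.670×10⁻⁸×99.852×(972.3⁴ − 273.2000⁴).
T⁴ − T₀⁴ = 8.93719×10¹¹ − 5.57087×10⁹ = 8.88148×10¹¹ K⁴, so P_net = 4.12×10⁶ W.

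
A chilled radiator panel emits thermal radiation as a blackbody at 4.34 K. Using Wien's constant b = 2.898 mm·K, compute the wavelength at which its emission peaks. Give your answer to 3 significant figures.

Wien's displacement law: λ_max = b/T = (2.898×10⁻³ m·K)/(4.34 K) = 6.677×10⁻⁴ m.
That is 6.68×10⁻⁴ m, in the infrared range.

λ_max ≈ 6.68×10⁻⁴ m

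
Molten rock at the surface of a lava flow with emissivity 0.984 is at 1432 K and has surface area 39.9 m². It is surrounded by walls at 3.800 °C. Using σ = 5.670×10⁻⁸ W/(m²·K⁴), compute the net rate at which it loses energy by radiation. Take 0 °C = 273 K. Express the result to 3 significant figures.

Net loss ≈ 9.35×10⁶ W

Surroundings: T = 3.800 °C + 273 = 276.800 K.
Area A = 39.9 m².
Net radiated power P_net = εσA(T⁴ − T₀⁴) = 0.984×5.670×10⁻⁸×39.9×(1432⁴ − 276.800⁴).
T⁴ − T₀⁴ = 4.20506×10¹² − 5.87035×10⁹ = 4.19919×10¹² K⁴, so P_net = 9.35×10⁶ W.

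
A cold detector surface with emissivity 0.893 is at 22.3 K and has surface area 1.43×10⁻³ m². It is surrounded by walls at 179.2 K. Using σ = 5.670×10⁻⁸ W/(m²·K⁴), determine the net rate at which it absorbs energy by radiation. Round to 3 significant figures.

Area A = 1.43×10⁻³ m².
Net radiated power P_net = εσA(T⁴ − T₀⁴) = 0.893×5.670×10⁻⁸×1.43×10⁻³×(22.3⁴ − 179.2⁴).
T⁴ − T₀⁴ = 2.47297×10⁵ − 1.03122×10⁹ = -1.03097×10⁹ K⁴, so P_net = -0.0746 W — negative, meaning a net gain of 0.0746 W.

Net gain ≈ 0.0746 W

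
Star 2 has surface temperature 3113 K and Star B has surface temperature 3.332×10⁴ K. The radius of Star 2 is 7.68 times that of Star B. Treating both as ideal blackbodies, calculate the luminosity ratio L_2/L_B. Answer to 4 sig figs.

L_2/L_B ≈ 4.494×10⁻³

L ∝ R²T⁴, so L_2/L_B = (R_2/R_B)²(T_2/T_B)⁴ = (7.68)² × (3113/3.332×10⁴)⁴ = 58.9824 × 7.61897×10⁻⁵ = 4.494×10⁻³.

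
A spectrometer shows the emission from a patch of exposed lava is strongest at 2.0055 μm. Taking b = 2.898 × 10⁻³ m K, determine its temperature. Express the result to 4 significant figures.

T ≈ 1445 K

Wien's law gives T = b/λ_max = (2.898×10⁻³ m·K)/(2.0055×10⁻⁶ m) = 1445 K.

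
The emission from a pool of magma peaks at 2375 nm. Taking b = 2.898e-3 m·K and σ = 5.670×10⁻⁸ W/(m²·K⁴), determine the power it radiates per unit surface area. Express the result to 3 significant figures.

Wien's law: T = b/λ_max = 2.898×10⁻³/2.375×10⁻⁶ = 1220.21 K.
Then I = σT⁴ = 5.670×10⁻⁸×(1220.21)⁴ = 1.26×10⁵ W/m².

I ≈ 1.26×10⁵ W/m²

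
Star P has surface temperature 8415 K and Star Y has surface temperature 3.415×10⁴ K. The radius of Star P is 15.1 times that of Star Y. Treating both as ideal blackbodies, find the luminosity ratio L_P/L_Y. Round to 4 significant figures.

L ∝ R²T⁴, so L_P/L_Y = (R_P/R_Y)²(T_P/T_Y)⁴ = (15.1)² × (8415/3.415×10⁴)⁴ = 228.01 × 3.68683×10⁻³ = 0.8406.

L_P/L_Y ≈ 0.8406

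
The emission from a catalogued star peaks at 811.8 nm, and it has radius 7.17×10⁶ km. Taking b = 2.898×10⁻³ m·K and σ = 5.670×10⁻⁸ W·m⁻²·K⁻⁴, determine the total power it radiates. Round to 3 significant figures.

P ≈ 5.95×10²⁷ W

Wien's law: T = b/λ_max = 2.898×10⁻³/8.118×10⁻⁷ = 3569.84 K.
Surface area A = 4πR² = 4π(7.17×10⁹ m)² = 6.46023×10²⁰ m².
Then P = σAT⁴ = 5.670×10⁻⁸×6.46023×10²⁰×(3569.84)⁴ = 5.95×10²⁷ W.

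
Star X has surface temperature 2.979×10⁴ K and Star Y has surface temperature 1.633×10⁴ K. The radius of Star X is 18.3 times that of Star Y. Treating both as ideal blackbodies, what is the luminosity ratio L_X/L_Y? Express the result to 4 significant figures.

L ∝ R²T⁴, so L_X/L_Y = (R_X/R_Y)²(T_X/T_Y)⁴ = (18.3)² × (2.979×10⁴/1.633×10⁴)⁴ = 334.89 × 11.0748 = 3709.

L_X/L_Y ≈ 3709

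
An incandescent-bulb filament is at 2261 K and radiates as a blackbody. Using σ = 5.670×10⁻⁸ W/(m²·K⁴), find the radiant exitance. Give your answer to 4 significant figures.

I ≈ 1.482×10⁶ W/m²

Stefan–Boltzmann: I = σT⁴ = 5.670×10⁻⁸ × (2261)⁴ = 1.482×10⁶ W/m².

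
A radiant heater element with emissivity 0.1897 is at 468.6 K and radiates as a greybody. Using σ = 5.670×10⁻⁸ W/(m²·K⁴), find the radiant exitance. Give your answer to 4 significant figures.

Stefan–Boltzmann: I = εσT⁴ = 0.1897 × 5.670×10⁻⁸ × (468.6)⁴ = 518.6 W/m².

I ≈ 518.6 W/m²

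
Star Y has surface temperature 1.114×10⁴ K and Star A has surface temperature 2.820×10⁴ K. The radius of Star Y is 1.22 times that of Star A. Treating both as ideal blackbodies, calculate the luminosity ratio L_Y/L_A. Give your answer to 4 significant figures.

L ∝ R²T⁴, so L_Y/L_A = (R_Y/R_A)²(T_Y/T_A)⁴ = (1.22)² × (1.114×10⁴/2.820×10⁴)⁴ = 1.4884 × 0.0243525 = 0.03625.

L_Y/L_A ≈ 0.03625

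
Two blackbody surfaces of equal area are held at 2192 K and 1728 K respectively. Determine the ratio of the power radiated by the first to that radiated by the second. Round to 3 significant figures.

With equal areas, P₁/P₂ = (T₁/T₂)⁴ = (2192/1728)⁴ = 2.59.

P₁/P₂ ≈ 2.59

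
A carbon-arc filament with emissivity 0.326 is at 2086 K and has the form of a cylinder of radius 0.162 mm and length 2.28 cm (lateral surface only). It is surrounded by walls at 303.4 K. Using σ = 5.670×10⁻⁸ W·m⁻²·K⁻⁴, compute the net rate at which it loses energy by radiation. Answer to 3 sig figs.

Net loss ≈ 8.12 W

Lateral area A = 2πrL = 2π×1.62×10⁻⁴×0.0228 = 2.32076×10⁻⁵ m².
Net radiated power P_net = εσA(T⁴ − T₀⁴) = 0.326×5.670×10⁻⁸×2.32076×10⁻⁵×(2086⁴ − 303.4⁴).
T⁴ − T₀⁴ = 1.89346×10¹³ − 8.47349×10⁹ = 1.89261×10¹³ K⁴, so P_net = 8.12 W.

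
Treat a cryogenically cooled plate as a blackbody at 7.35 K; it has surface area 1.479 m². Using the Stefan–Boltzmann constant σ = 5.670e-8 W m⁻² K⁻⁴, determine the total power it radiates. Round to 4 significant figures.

P ≈ 2.447×10⁻⁴ W

Area A = 1.479 m².
P = σAT⁴ = 5.670×10⁻⁸ × 1.479 × (7.35)⁴ = 2.447×10⁻⁴ W.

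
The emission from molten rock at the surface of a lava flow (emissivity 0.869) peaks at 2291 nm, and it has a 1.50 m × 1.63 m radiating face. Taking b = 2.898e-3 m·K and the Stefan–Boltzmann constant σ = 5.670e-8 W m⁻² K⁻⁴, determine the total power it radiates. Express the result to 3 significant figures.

P ≈ 3.08×10⁵ W

Wien's law: T = b/λ_max = 2.898×10⁻³/2.291×10⁻⁶ = 1264.95 K.
Area A = 1.50 × 1.63 = 2.445 m².
Then P = εσAT⁴ = 0.869×5.670×10⁻⁸×2.445×(1264.95)⁴ = 3.08×10⁵ W.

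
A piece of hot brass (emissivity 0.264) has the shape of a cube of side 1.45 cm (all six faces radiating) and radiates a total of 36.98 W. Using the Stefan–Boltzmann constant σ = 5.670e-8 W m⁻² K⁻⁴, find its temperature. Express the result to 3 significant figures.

T ≈ 1.18×10³ K

Area A = 6s² = 6×(0.0145 m)² = 1.2615×10⁻³ m².
P = εσAT⁴ ⇒ T = (P/(εσA))^(1/4) = (36.98/(0.264×5.670×10⁻⁸×1.2615×10⁻³))^(1/4) = 1.18×10³ K.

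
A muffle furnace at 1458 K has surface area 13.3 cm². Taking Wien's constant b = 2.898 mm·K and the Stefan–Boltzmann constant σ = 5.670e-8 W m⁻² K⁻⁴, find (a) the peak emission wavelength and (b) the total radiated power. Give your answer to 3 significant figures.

(a) λ_max = b/T = 2.898×10⁻³/1458 = 1.988×10⁻⁶ m = 1.99×10³ nm.
Area A = 13.3 cm² = 1.33×10⁻³ m².
(b) P = σAT⁴ = 5.670×10⁻⁸×1.33×10⁻³×(1458)⁴ = 341 W.

λ_max ≈ 1.99×10³ nm; P ≈ 341 W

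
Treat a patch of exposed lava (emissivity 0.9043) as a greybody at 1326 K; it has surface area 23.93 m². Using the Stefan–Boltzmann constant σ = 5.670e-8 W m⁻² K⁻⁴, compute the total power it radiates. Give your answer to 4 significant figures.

Area A = 23.93 m².
P = εσAT⁴ = 0.9043 × 5.670×10⁻⁸ × 23.93 × (1326)⁴ = 3.793×10⁶ W.

P ≈ 3.793×10⁶ W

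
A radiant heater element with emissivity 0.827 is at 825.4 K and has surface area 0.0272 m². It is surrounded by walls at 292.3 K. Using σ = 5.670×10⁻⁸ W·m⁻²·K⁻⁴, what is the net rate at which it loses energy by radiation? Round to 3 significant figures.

Net loss ≈ 583 W

Area A = 0.0272 m².
Net radiated power P_net = εσA(T⁴ − T₀⁴) = 0.827×5.670×10⁻⁸×0.0272×(825.4⁴ − 292.3⁴).
T⁴ − T₀⁴ = 4.64149×10¹¹ − 7.29987×10⁹ = 4.56849×10¹¹ K⁴, so P_net = 583 W.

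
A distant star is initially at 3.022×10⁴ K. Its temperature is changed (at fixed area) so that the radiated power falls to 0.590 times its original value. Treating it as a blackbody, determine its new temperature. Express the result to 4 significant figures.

T₂ ≈ 2.649×10⁴ K

P ∝ T⁴, so T₂/T₁ = (P₂/P₁)^(1/4) = (0.590)^(1/4) = 0.876421.
T₂ = 3.022×10⁴ × 0.876421 = 2.649×10⁴ K.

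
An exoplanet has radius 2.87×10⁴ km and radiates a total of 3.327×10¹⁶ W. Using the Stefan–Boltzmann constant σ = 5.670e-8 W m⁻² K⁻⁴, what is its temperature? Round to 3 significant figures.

Surface area A = 4πR² = 4π(2.87×10⁷ m)² = 1.03508×10¹⁶ m².
P = σAT⁴ ⇒ T = (P/(σA))^(1/4) = (3.327×10¹⁶/(5.670×10⁻⁸×1.03508×10¹⁶))^(1/4) = 86.8 K.

T ≈ 86.8 K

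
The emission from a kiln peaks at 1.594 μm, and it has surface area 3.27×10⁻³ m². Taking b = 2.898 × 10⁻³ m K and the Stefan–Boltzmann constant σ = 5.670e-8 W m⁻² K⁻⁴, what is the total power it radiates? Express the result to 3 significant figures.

Wien's law: T = b/λ_max = 2.898×10⁻³/1.594×10⁻⁶ = 1818.07 K.
Area A = 3.27×10⁻³ m².
Then P = σAT⁴ = 5.670×10⁻⁸×3.27×10⁻³×(1818.07)⁴ = 2.03×10³ W.

P ≈ 2.03×10³ W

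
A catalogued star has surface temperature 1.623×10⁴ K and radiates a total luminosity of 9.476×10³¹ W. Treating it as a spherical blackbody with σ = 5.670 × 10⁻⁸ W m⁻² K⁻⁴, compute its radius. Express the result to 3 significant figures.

L = 4πR²σT⁴ ⇒ R = √(L/(4πσT⁴)).
σT⁴ = 3.93421×10⁹ W/m², so R = √(9.476×10³¹/(4π×3.93421×10⁹)) = 4.38×10¹⁰ m.

R ≈ 4.38×10¹⁰ m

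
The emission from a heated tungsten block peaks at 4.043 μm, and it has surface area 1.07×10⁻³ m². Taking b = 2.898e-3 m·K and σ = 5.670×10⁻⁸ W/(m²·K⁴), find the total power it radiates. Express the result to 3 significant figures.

P ≈ 16.0 W

Wien's law: T = b/λ_max = 2.898×10⁻³/4.043×10⁻⁶ = 716.794 K.
Area A = 1.07×10⁻³ m².
Then P = σAT⁴ = 5.670×10⁻⁸×1.07×10⁻³×(716.794)⁴ = 16.0 W.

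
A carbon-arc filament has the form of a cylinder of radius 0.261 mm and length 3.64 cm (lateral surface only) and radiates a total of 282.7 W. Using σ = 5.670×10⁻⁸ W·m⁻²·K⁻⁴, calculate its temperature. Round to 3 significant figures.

T ≈ 3.02×10³ K

Lateral area A = 2πrL = 2π×2.61×10⁻⁴×0.0364 = 5.96928×10⁻⁵ m².
P = σAT⁴ ⇒ T = (P/(σA))^(1/4) = (282.7/(5.670×10⁻⁸×5.96928×10⁻⁵))^(1/4) = 3.02×10³ K.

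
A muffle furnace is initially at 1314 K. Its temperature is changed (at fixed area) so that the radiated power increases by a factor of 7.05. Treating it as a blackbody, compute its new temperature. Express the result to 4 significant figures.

T₂ ≈ 2141 K

P ∝ T⁴, so T₂/T₁ = (P₂/P₁)^(1/4) = (7.05)^(1/4) = 1.62947.
T₂ = 1314 × 1.62947 = 2141 K.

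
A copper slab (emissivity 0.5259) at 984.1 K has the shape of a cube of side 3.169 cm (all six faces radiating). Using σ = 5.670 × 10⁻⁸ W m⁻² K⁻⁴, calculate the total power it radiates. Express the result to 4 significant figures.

P ≈ 168.5 W

Area A = 6s² = 6×(0.03169 m)² = 6.02554×10⁻³ m².
P = εσAT⁴ = 0.5259 × 5.670×10⁻⁸ × 6.02554×10⁻³ × (984.1)⁴ = 168.5 W.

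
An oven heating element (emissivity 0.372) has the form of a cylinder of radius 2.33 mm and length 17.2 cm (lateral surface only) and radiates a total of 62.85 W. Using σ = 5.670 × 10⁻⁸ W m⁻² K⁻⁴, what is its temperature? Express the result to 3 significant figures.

T ≈ 1.04×10³ K

Lateral area A = 2πrL = 2π×2.33×10⁻³×0.172 = 2.51805×10⁻³ m².
P = εσAT⁴ ⇒ T = (P/(εσA))^(1/4) = (62.85/(0.372×5.670×10⁻⁸×2.51805×10⁻³))^(1/4) = 1.04×10³ K.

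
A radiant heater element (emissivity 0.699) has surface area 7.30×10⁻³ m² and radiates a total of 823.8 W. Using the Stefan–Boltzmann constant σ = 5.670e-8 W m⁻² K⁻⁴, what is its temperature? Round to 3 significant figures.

Area A = 7.30×10⁻³ m².
P = εσAT⁴ ⇒ T = (P/(εσA))^(1/4) = (823.8/(0.699×5.670×10⁻⁸×7.30×10⁻³))^(1/4) = 1.30×10³ K.

T ≈ 1.30×10³ K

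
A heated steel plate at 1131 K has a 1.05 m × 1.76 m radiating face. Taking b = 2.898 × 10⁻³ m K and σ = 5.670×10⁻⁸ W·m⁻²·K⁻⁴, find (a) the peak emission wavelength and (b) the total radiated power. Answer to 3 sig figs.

λ_max ≈ 2.56 μm; P ≈ 1.71×10⁵ W

(a) λ_max = b/T = 2.898×10⁻³/1131 = 2.562×10⁻⁶ m = 2.56 μm.
Area A = 1.05 × 1.76 = 1.848 m².
(b) P = σAT⁴ = 5.670×10⁻⁸×1.848×(1131)⁴ = 1.71×10⁵ W.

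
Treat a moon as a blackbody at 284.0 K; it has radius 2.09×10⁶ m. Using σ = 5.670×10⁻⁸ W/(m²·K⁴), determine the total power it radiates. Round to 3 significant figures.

Surface area A = 4πR² = 4π(2.09×10⁶ m)² = 5.48912×10¹³ m².
P = σAT⁴ = 5.670×10⁻⁸ × 5.48912×10¹³ × (284.0)⁴ = 2.02×10¹⁶ W.

P ≈ 2.02×10¹⁶ W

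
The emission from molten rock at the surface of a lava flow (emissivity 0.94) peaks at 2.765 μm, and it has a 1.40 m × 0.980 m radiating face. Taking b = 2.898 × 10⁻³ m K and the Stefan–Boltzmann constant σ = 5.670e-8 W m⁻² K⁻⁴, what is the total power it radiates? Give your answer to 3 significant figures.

Wien's law: T = b/λ_max = 2.898×10⁻³/2.765×10⁻⁶ = 1048.10 K.
Area A = 1.40 × 0.980 = 1.372 m².
Then P = εσAT⁴ = 0.94×5.670×10⁻⁸×1.372×(1048.10)⁴ = 8.82×10⁴ W.

P ≈ 8.82×10⁴ W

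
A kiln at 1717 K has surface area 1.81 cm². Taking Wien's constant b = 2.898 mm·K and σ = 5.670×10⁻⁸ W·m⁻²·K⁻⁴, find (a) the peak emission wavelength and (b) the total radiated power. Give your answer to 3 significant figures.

(a) λ_max = b/T = 2.898×10⁻³/1717 = 1.688×10⁻⁶ m = 1.69×10³ nm.
Area A = 1.81 cm² = 1.81×10⁻⁴ m².
(b) P = σAT⁴ = 5.670×10⁻⁸×1.81×10⁻⁴×(1717)⁴ = 89.2 W.

λ_max ≈ 1.69×10³ nm; P ≈ 89.2 W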